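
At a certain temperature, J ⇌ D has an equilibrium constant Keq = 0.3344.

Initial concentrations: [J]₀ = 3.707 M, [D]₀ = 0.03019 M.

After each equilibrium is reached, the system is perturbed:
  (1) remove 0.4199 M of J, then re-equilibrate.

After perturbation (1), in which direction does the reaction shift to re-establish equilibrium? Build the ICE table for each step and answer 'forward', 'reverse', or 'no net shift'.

Q₀ = 0.008144 vs Keq = 0.3344 ⇒ Q<K, forward
Step 1:
                  J         D
  I           3.707   0.03019
  C         -0.9063    0.9063
  E           2.801    0.9365
  solve Keq expr → x = 0.9063; check Q = 0.3344
Then remove 0.4199 M of J.
Step 2:
                  J         D
  I           2.381    0.9365
  C          0.1052   -0.1052
  E           2.486    0.8313
  solve Keq expr → x = -0.1052; check Q = 0.3344

Direction: reverse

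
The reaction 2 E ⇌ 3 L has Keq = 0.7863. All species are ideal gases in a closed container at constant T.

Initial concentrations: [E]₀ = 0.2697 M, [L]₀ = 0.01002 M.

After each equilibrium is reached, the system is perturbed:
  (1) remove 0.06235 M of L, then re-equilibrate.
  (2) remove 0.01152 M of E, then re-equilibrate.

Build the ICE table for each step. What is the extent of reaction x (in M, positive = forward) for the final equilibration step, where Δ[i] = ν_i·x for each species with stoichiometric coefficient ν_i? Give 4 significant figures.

Q₀ = 1.3831e-05 vs Keq = 0.7863 ⇒ Q<K, forward
Step 1:
                  E         L
  Initial    0.2697   0.01002
  Change     -0.146    0.2191
  Equil      0.1237    0.2291
  solve Keq expr → x = 0.07302; check Q = 0.7863
Then remove 0.06235 M of L.
Step 2:
                  E         L
  Initial    0.1237    0.1667
  Change   -0.02246   0.03369
  Equil      0.1012    0.2004
  solve Keq expr → x = 0.01123; check Q = 0.7863
Then remove 0.01152 M of E.
Step 3:
                  E         L
  Initial   0.08967    0.2004
  Change   0.005423 -0.008134
  Equil      0.0951    0.1923
  solve Keq expr → x = -0.002711; check Q = 0.7863

x = -0.002711 M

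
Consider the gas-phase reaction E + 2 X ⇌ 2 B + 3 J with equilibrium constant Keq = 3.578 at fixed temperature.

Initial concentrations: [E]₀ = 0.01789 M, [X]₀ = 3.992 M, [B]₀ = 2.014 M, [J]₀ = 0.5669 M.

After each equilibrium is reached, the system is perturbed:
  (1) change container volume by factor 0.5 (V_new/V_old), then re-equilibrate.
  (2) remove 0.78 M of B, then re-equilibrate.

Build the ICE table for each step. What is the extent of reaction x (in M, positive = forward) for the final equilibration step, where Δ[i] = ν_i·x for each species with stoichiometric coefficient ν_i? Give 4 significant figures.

x = 0.01685 M

Q₀ = 2.592 vs Keq = 3.578 ⇒ Q<K, forward
Step 1:
                   E          X          B          J
  Initial    0.01789      3.992      2.014     0.5669
  Change   -0.003939  -0.007878   0.007878    0.01182
  Equil      0.01395      3.984      2.022     0.5787
  solve Keq expr → x = 0.003939; check Q = 3.578
Then change container volume by factor 0.5 (V_new/V_old).
Step 2:
                   E          X          B          J
  Initial     0.0279      7.968      4.044      1.157
  Change     0.04443    0.08886   -0.08886    -0.1333
  Equil      0.07233      8.057      3.955      1.024
  solve Keq expr → x = -0.04443; check Q = 3.578
Then remove 0.78 M of B.
Step 3:
                   E          X          B          J
  Initial    0.07233      8.057      3.175      1.024
  Change    -0.01685   -0.03371    0.03371    0.05056
  Equil      0.05548      8.023      3.209      1.075
  solve Keq expr → x = 0.01685; check Q = 3.578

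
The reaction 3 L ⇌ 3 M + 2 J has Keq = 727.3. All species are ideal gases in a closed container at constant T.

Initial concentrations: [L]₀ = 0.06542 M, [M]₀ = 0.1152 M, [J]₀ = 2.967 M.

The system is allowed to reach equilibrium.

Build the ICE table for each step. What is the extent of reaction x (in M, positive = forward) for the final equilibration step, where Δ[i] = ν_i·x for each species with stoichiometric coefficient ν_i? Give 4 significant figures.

x = 0.01052 M

Q₀ = 48.07 vs Keq = 727.3 ⇒ Q<K, forward
Step 1:
                   L          M          J
  Initial    0.06542     0.1152      2.967
  Change    -0.03156    0.03156    0.02104
  Equil      0.03386     0.1468      2.988
  solve Keq expr → x = 0.01052; check Q = 727.3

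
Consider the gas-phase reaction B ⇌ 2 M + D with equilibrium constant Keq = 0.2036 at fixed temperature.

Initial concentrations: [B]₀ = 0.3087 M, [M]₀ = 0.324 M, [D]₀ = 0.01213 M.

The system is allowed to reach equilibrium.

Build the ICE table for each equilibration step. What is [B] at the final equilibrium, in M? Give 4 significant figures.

Q₀ = 0.004125 vs Keq = 0.2036 ⇒ Q<K, forward
Step 1:
                  B         M         D
  init       0.3087     0.324   0.01213
  Δ         -0.1155    0.2311    0.1155
  eq         0.1932    0.5551    0.1277
  solve Keq expr → x = 0.1155; check Q = 0.2036

[B]_eq = 0.1932 M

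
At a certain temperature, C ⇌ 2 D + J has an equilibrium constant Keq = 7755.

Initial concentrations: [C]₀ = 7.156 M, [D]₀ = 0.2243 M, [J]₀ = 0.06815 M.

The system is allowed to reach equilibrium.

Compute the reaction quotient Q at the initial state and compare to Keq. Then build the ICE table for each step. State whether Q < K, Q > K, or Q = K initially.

Q₀ = 4.7913e-04 vs Keq = 7755 ⇒ Q<K, forward
Step 1:
                    C           D           J
  Initial       7.156      0.2243     0.06815
  Change       -6.974       13.95       6.974
  Equil        0.1824       14.17       7.042
  solve Keq expr → x = 6.974; check Q = 7755

Q₀ = 4.7913e-04; Q < K (proceeds forward)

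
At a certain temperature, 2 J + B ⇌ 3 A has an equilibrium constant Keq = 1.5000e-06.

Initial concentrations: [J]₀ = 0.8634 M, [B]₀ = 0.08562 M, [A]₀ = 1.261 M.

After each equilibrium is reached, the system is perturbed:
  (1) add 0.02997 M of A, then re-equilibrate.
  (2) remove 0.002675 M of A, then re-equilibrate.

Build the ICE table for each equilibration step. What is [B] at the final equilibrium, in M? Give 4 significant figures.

[B]_eq = 0.5107 M

Q₀ = 31.42 vs Keq = 1.5000e-06 ⇒ Q>K, reverse
Step 1:
                    J           B           A
  Initial      0.8634     0.08562       1.261
  Change        0.832       0.416      -1.248
  Equil         1.695      0.5016     0.01293
  solve Keq expr → x = -0.416; check Q = 1.5000e-06
Then add 0.02997 M of A.
Step 2:
                    J           B           A
  Initial       1.695      0.5016      0.0429
  Change      0.01986    0.009928    -0.02978
  Equil         1.715      0.5116     0.01312
  solve Keq expr → x = -0.009928; check Q = 1.5000e-06
Then remove 0.002675 M of A.
Step 3:
                    J           B           A
  Initial       1.715      0.5116     0.01044
  Change    -0.001772 -8.8613e-04    0.002658
  Equil         1.714      0.5107      0.0131
  solve Keq expr → x = 8.8613e-04; check Q = 1.5000e-06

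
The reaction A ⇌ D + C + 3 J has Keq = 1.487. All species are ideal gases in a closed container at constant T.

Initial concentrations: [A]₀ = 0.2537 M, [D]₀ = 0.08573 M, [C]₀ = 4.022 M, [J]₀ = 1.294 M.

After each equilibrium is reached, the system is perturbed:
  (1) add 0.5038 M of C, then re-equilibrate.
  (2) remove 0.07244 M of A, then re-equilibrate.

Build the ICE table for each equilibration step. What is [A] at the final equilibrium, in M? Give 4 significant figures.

[A]_eq = 0.2215 M

Q₀ = 2.945 vs Keq = 1.487 ⇒ Q>K, reverse
Step 1:
                  A         D         C         J
  Initial    0.2537   0.08573     4.022     1.294
  Change    0.02711  -0.02711  -0.02711  -0.08134
  Equil      0.2808   0.05862     3.995     1.213
  solve Keq expr → x = -0.02711; check Q = 1.487
Then add 0.5038 M of C.
Step 2:
                  A         D         C         J
  Initial    0.2808   0.05862     4.499     1.213
  Change   0.004109 -0.004109 -0.004109  -0.01233
  Equil      0.2849   0.05451     4.495       1.2
  solve Keq expr → x = -0.004109; check Q = 1.487
Then remove 0.07244 M of A.
Step 3:
                  A         D         C         J
  Initial    0.2125   0.05451     4.495       1.2
  Change   0.009033 -0.009033 -0.009033   -0.0271
  Equil      0.2215   0.04547     4.486     1.173
  solve Keq expr → x = -0.009033; check Q = 1.487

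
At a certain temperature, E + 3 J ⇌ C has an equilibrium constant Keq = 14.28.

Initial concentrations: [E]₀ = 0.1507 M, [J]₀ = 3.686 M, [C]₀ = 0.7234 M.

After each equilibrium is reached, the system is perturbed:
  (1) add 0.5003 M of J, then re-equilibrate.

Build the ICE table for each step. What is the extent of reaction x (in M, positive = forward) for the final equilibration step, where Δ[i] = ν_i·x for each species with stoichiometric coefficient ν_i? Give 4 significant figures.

Q₀ = 0.09585 vs Keq = 14.28 ⇒ Q<K, forward
Step 1:
                    E           J           C
  init         0.1507       3.686      0.7234
  Δ           -0.1489     -0.4467      0.1489
  eq         0.001797       3.239      0.8723
  solve Keq expr → x = 0.1489; check Q = 14.28
Then add 0.5003 M of J.
Step 2:
                    E           J           C
  init       0.001797        3.74      0.8723
  Δ       -6.2650e-04    -0.00188  6.2650e-04
  eq         0.001171       3.738      0.8729
  solve Keq expr → x = 6.2650e-04; check Q = 14.28

x = 6.2650e-04 M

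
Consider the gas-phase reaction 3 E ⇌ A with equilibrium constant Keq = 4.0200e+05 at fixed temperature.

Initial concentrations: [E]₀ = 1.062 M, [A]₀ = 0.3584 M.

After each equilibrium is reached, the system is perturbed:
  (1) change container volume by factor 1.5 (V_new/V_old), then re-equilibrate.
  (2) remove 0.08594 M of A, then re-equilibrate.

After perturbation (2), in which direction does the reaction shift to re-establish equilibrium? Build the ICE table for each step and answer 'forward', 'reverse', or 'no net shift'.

Q₀ = 0.2992 vs Keq = 4.0200e+05 ⇒ Q<K, forward
Step 1:
                  E         A
  init        1.062    0.3584
  Δ           -1.05      0.35
  eq        0.01208    0.7084
  solve Keq expr → x = 0.35; check Q = 4.0200e+05
Then change container volume by factor 1.5 (V_new/V_old).
Step 2:
                  E         A
  init     0.008052    0.4722
  Δ        0.002493 -8.3100e-04
  eq        0.01055    0.4714
  solve Keq expr → x = -8.3100e-04; check Q = 4.0200e+05
Then remove 0.08594 M of A.
Step 3:
                  E         A
  init      0.01055    0.3855
  Δ       -6.8231e-04 2.2744e-04
  eq       0.009863    0.3857
  solve Keq expr → x = 2.2744e-04; check Q = 4.0200e+05

Direction: forward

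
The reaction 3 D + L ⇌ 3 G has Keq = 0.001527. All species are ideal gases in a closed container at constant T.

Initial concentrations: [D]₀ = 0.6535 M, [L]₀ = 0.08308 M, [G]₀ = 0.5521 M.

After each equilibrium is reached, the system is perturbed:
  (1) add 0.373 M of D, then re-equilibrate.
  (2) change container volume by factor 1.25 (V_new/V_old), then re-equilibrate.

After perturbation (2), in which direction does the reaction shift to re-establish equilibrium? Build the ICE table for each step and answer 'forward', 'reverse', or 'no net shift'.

Direction: reverse

Q₀ = 7.258 vs Keq = 0.001527 ⇒ Q>K, reverse
Step 1:
                   D          L          G
  init        0.6535    0.08308     0.5521
  Δ           0.4716     0.1572    -0.4716
  eq           1.125     0.2403    0.08054
  solve Keq expr → x = -0.1572; check Q = 0.001527
Then add 0.373 M of D.
Step 2:
                   D          L          G
  init         1.498     0.2403    0.08054
  Δ         -0.02382  -0.007941    0.02382
  eq           1.474     0.2323     0.1044
  solve Keq expr → x = 0.007941; check Q = 0.001527
Then change container volume by factor 1.25 (V_new/V_old).
Step 3:
                   D          L          G
  init         1.179     0.1859    0.08349
  Δ         0.005381   0.001794  -0.005381
  eq           1.185     0.1877    0.07811
  solve Keq expr → x = -0.001794; check Q = 0.001527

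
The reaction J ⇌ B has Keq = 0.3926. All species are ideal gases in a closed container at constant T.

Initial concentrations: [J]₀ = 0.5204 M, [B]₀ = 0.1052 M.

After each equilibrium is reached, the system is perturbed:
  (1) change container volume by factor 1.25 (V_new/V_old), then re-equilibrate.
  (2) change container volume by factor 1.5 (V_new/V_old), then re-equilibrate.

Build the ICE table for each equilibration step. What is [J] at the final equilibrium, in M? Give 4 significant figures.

Q₀ = 0.2022 vs Keq = 0.3926 ⇒ Q<K, forward
Step 1:
                   J          B
  I           0.5204     0.1052
  C         -0.07117    0.07117
  E           0.4492     0.1764
  solve Keq expr → x = 0.07117; check Q = 0.3926
Then change container volume by factor 1.25 (V_new/V_old).
Step 2:
                   J          B
  I           0.3594     0.1411
  C                0          0
  E           0.3594     0.1411
  solve Keq expr → x = 0; check Q = 0.3926
Then change container volume by factor 1.5 (V_new/V_old).
Step 3:
                   J          B
  I           0.2396    0.09406
  C                0          0
  E           0.2396    0.09406
  solve Keq expr → x = 0; check Q = 0.3926

[J]_eq = 0.2396 M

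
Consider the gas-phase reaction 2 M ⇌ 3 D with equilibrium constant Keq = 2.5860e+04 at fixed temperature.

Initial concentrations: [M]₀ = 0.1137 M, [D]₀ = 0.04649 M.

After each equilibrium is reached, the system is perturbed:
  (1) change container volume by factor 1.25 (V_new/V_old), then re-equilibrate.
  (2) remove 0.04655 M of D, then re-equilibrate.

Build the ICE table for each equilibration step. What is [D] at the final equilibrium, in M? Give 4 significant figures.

[D]_eq = 0.1267 M

Q₀ = 0.007772 vs Keq = 2.5860e+04 ⇒ Q<K, forward
Step 1:
                  M         D
  init       0.1137   0.04649
  Δ         -0.1131    0.1696
  eq      6.2471e-04    0.2161
  solve Keq expr → x = 0.05654; check Q = 2.5860e+04
Then change container volume by factor 1.25 (V_new/V_old).
Step 2:
                  M         D
  init    4.9977e-04    0.1729
  Δ       -5.2456e-05 7.8685e-05
  eq      4.4731e-04     0.173
  solve Keq expr → x = 2.6228e-05; check Q = 2.5860e+04
Then remove 0.04655 M of D.
Step 3:
                  M         D
  init    4.4731e-04    0.1264
  Δ       -1.6699e-04 2.5049e-04
  eq      2.8032e-04    0.1267
  solve Keq expr → x = 8.3495e-05; check Q = 2.5860e+04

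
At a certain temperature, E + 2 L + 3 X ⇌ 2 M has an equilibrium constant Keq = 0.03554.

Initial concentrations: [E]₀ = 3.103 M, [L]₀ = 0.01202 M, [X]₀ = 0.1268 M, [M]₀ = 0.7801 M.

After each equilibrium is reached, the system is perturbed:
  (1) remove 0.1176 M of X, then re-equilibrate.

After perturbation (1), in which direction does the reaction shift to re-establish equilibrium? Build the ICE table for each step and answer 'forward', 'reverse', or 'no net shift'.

Direction: reverse

Q₀ = 6.6581e+05 vs Keq = 0.03554 ⇒ Q>K, reverse
Step 1:
                    E           L           X           M
  init          3.103     0.01202      0.1268      0.7801
  Δ            0.2888      0.5775      0.8663     -0.5775
  eq            3.392      0.5895      0.9931      0.2026
  solve Keq expr → x = -0.2888; check Q = 0.03554
Then remove 0.1176 M of X.
Step 2:
                    E           L           X           M
  init          3.392      0.5895      0.8755      0.2026
  Δ          0.009986     0.01997     0.02996    -0.01997
  eq            3.402      0.6095      0.9055      0.1826
  solve Keq expr → x = -0.009986; check Q = 0.03554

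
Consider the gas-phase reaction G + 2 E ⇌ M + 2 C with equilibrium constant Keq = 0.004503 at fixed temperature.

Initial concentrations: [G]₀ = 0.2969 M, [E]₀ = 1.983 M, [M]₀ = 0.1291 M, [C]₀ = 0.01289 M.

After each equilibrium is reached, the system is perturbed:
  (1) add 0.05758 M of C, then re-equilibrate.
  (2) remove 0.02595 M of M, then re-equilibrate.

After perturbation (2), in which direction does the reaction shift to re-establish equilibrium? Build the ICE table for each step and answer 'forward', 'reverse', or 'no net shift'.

Q₀ = 1.8373e-05 vs Keq = 0.004503 ⇒ Q<K, forward
Step 1:
                    G           E           M           C
  Initial      0.2969       1.983      0.1291     0.01289
  Change     -0.06251      -0.125     0.06251       0.125
  Equil        0.2344       1.858      0.1916      0.1379
  solve Keq expr → x = 0.06251; check Q = 0.004503
Then add 0.05758 M of C.
Step 2:
                    G           E           M           C
  Initial      0.2344       1.858      0.1916      0.1955
  Change      0.02014     0.04028    -0.02014    -0.04028
  Equil        0.2545       1.898      0.1715      0.1552
  solve Keq expr → x = -0.02014; check Q = 0.004503
Then remove 0.02595 M of M.
Step 3:
                    G           E           M           C
  Initial      0.2545       1.898      0.1455      0.1552
  Change    -0.004327   -0.008654    0.004327    0.008654
  Equil        0.2502        1.89      0.1498      0.1639
  solve Keq expr → x = 0.004327; check Q = 0.004503

Direction: forward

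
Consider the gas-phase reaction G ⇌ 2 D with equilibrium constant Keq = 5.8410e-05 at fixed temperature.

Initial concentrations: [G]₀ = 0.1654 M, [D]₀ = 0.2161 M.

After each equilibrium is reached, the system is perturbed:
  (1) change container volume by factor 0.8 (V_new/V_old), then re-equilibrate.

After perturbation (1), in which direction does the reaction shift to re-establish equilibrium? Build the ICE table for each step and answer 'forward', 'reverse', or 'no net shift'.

Q₀ = 0.2823 vs Keq = 5.8410e-05 ⇒ Q>K, reverse
Step 1:
                    G           D
  init         0.1654      0.2161
  Δ            0.1061     -0.2121
  eq           0.2715    0.003982
  solve Keq expr → x = -0.1061; check Q = 5.8410e-05
Then change container volume by factor 0.8 (V_new/V_old).
Step 2:
                    G           D
  init         0.3393    0.004977
  Δ        2.6188e-04 -5.2376e-04
  eq           0.3396    0.004454
  solve Keq expr → x = -2.6188e-04; check Q = 5.8410e-05

Direction: reverse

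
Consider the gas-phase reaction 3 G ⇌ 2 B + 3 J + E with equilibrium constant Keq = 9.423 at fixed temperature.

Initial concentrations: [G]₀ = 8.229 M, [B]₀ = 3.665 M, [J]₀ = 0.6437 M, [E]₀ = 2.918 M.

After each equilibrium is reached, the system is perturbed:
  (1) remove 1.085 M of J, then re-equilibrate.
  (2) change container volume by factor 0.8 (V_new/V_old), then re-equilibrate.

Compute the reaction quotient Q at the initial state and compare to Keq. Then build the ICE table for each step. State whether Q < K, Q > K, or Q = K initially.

Q₀ = 0.01876 vs Keq = 9.423 ⇒ Q<K, forward
Step 1:
                   G          B          J          E
  Initial      8.229      3.665     0.6437      2.918
  Change      -2.164      1.443      2.164     0.7214
  Equil        6.065      5.108      2.808      3.639
  solve Keq expr → x = 0.7214; check Q = 9.423
Then remove 1.085 M of J.
Step 2:
                   G          B          J          E
  Initial      6.065      5.108      1.723      3.639
  Change     -0.6241      0.416     0.6241      0.208
  Equil        5.441      5.524      2.347      3.847
  solve Keq expr → x = 0.208; check Q = 9.423
Then change container volume by factor 0.8 (V_new/V_old).
Step 3:
                   G          B          J          E
  Initial      6.801      6.905      2.934      4.809
  Change      0.3739    -0.2493    -0.3739    -0.1246
  Equil        7.175      6.656       2.56      4.685
  solve Keq expr → x = -0.1246; check Q = 9.423

Q₀ = 0.01876; Q < K (proceeds forward)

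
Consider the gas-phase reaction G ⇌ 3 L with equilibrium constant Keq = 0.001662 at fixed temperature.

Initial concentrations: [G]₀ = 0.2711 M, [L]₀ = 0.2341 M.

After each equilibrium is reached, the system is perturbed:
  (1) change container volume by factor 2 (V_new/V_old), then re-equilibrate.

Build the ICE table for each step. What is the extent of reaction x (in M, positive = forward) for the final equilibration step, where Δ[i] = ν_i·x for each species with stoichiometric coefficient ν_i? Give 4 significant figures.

x = 0.007605 M

Q₀ = 0.04732 vs Keq = 0.001662 ⇒ Q>K, reverse
Step 1:
                    G           L
  Initial      0.2711      0.2341
  Change      0.05097     -0.1529
  Equil        0.3221     0.08119
  solve Keq expr → x = -0.05097; check Q = 0.001662
Then change container volume by factor 2 (V_new/V_old).
Step 2:
                    G           L
  Initial       0.161      0.0406
  Change    -0.007605     0.02282
  Equil        0.1534     0.06341
  solve Keq expr → x = 0.007605; check Q = 0.001662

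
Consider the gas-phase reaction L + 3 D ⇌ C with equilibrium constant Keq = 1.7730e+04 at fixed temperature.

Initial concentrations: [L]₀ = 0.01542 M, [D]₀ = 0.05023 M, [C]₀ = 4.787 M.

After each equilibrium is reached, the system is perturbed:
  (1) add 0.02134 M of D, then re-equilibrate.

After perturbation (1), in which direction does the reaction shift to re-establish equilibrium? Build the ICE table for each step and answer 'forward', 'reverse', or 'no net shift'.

Q₀ = 2.4496e+06 vs Keq = 1.7730e+04 ⇒ Q>K, reverse
Step 1:
                    L           D           C
  Initial     0.01542     0.05023       4.787
  Change      0.03971      0.1191    -0.03971
  Equil       0.05513      0.1694       4.747
  solve Keq expr → x = -0.03971; check Q = 1.7730e+04
Then add 0.02134 M of D.
Step 2:
                    L           D           C
  Initial     0.05513      0.1907       4.747
  Change    -0.005198    -0.01559    0.005198
  Equil       0.04993      0.1751       4.752
  solve Keq expr → x = 0.005198; check Q = 1.7730e+04

Direction: forward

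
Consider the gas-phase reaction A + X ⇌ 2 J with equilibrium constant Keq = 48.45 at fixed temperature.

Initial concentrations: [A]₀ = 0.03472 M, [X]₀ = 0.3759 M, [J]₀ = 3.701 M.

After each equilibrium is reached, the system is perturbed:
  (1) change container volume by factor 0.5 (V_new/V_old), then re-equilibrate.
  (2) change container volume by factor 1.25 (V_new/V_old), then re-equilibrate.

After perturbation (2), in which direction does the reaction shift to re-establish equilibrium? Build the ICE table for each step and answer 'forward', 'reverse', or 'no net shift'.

Direction: no net shift

Q₀ = 1050 vs Keq = 48.45 ⇒ Q>K, reverse
Step 1:
                   A          X          J
  Initial    0.03472     0.3759      3.701
  Change      0.2777     0.2777    -0.5554
  Equil       0.3124     0.6536      3.146
  solve Keq expr → x = -0.2777; check Q = 48.45
Then change container volume by factor 0.5 (V_new/V_old).
Step 2:
                   A          X          J
  Initial     0.6249      1.307      6.291
  Change           0          0          0
  Equil       0.6249      1.307      6.291
  solve Keq expr → x = 0; check Q = 48.45
Then change container volume by factor 1.25 (V_new/V_old).
Step 3:
                   A          X          J
  Initial     0.4999      1.046      5.033
  Change           0          0          0
  Equil       0.4999      1.046      5.033
  solve Keq expr → x = 0; check Q = 48.45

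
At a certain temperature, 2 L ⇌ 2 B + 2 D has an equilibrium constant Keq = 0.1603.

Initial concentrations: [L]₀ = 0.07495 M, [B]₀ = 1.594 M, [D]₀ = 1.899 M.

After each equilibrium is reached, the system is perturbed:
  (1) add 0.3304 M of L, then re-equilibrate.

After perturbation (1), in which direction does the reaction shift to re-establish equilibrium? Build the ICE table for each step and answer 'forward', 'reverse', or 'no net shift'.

Q₀ = 1631 vs Keq = 0.1603 ⇒ Q>K, reverse
Step 1:
                  L         B         D
  Initial   0.07495     1.594     1.899
  Change      1.056    -1.056    -1.056
  Equil       1.131    0.5376    0.8426
  solve Keq expr → x = -0.5282; check Q = 0.1603
Then add 0.3304 M of L.
Step 2:
                  L         B         D
  Initial     1.462    0.5376    0.8426
  Change   -0.07143   0.07143   0.07143
  Equil        1.39     0.609     0.914
  solve Keq expr → x = 0.03571; check Q = 0.1603

Direction: forward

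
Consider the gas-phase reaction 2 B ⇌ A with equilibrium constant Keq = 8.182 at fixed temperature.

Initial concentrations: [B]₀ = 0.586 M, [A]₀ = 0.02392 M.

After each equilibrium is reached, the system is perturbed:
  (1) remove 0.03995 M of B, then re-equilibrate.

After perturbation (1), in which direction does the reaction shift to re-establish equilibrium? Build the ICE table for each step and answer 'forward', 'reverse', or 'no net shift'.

Direction: reverse

Q₀ = 0.06966 vs Keq = 8.182 ⇒ Q<K, forward
Step 1:
                    B           A
  I             0.586     0.02392
  C           -0.4174      0.2087
  E            0.1686      0.2326
  solve Keq expr → x = 0.2087; check Q = 8.182
Then remove 0.03995 M of B.
Step 2:
                    B           A
  I            0.1287      0.2326
  C           0.03372    -0.01686
  E            0.1624      0.2158
  solve Keq expr → x = -0.01686; check Q = 8.182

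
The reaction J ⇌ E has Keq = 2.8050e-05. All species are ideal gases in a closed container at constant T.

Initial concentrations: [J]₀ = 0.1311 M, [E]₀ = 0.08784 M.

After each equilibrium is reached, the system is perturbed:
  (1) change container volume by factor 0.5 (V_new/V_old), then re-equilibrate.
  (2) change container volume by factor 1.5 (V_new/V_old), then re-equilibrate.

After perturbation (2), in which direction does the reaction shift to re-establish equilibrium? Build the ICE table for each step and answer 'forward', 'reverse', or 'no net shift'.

Direction: no net shift

Q₀ = 0.67 vs Keq = 2.8050e-05 ⇒ Q>K, reverse
Step 1:
                   J          E
  Initial     0.1311    0.08784
  Change     0.08783   -0.08783
  Equil       0.2189 6.1411e-06
  solve Keq expr → x = -0.08783; check Q = 2.8050e-05
Then change container volume by factor 0.5 (V_new/V_old).
Step 2:
                   J          E
  Initial     0.4379 1.2282e-05
  Change           0          0
  Equil       0.4379 1.2282e-05
  solve Keq expr → x = 0; check Q = 2.8050e-05
Then change container volume by factor 1.5 (V_new/V_old).
Step 3:
                   J          E
  Initial     0.2919 8.1881e-06
  Change           0          0
  Equil       0.2919 8.1881e-06
  solve Keq expr → x = 0; check Q = 2.8050e-05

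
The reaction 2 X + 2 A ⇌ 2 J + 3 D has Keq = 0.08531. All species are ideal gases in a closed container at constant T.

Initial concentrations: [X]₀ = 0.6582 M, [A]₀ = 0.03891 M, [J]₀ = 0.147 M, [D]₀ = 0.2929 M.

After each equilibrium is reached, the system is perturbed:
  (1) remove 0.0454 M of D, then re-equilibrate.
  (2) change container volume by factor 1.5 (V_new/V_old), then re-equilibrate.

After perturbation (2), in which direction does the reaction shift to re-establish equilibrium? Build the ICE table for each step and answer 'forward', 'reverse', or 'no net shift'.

Direction: forward

Q₀ = 0.8279 vs Keq = 0.08531 ⇒ Q>K, reverse
Step 1:
                  X         A         J         D
  Initial    0.6582   0.03891     0.147    0.2929
  Change    0.03124   0.03124  -0.03124  -0.04686
  Equil      0.6894   0.07015    0.1158     0.246
  solve Keq expr → x = -0.01562; check Q = 0.08531
Then remove 0.0454 M of D.
Step 2:
                  X         A         J         D
  Initial    0.6894   0.07015    0.1158    0.2006
  Change  -0.008531 -0.008531  0.008531    0.0128
  Equil      0.6809   0.06162    0.1243    0.2134
  solve Keq expr → x = 0.004266; check Q = 0.08531
Then change container volume by factor 1.5 (V_new/V_old).
Step 3:
                  X         A         J         D
  Initial    0.4539   0.04108   0.08286    0.1423
  Change  -0.003684 -0.003684  0.003684  0.005525
  Equil      0.4503    0.0374   0.08654    0.1478
  solve Keq expr → x = 0.001842; check Q = 0.08531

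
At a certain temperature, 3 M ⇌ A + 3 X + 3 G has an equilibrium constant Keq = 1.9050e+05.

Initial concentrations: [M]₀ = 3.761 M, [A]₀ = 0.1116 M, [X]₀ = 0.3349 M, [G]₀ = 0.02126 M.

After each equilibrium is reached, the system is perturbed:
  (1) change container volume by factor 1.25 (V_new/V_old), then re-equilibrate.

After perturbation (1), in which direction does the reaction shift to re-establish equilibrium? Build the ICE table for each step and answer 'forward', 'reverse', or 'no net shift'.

Q₀ = 7.5716e-10 vs Keq = 1.9050e+05 ⇒ Q<K, forward
Step 1:
                  M         A         X         G
  Initial     3.761    0.1116    0.3349   0.02126
  Change     -3.505     1.168     3.505     3.505
  Equil      0.2556      1.28      3.84     3.527
  solve Keq expr → x = 1.168; check Q = 1.9050e+05
Then change container volume by factor 1.25 (V_new/V_old).
Step 2:
                  M         A         X         G
  Initial    0.2045     1.024     3.072     2.821
  Change   -0.04694   0.01565   0.04694   0.04694
  Equil      0.1575      1.04     3.119     2.868
  solve Keq expr → x = 0.01565; check Q = 1.9050e+05

Direction: forward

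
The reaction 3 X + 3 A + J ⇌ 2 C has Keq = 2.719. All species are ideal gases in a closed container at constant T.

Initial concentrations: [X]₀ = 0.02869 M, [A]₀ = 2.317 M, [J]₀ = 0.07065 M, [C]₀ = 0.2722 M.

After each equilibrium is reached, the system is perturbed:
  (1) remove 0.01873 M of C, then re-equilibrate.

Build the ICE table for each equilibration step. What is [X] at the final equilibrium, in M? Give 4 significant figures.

Q₀ = 3570 vs Keq = 2.719 ⇒ Q>K, reverse
Step 1:
                  X         A         J         C
  init      0.02869     2.317   0.07065    0.2722
  Δ          0.1519    0.1519   0.05063   -0.1013
  eq         0.1806     2.469    0.1213    0.1709
  solve Keq expr → x = -0.05063; check Q = 2.719
Then remove 0.01873 M of C.
Step 2:
                  X         A         J         C
  init       0.1806     2.469    0.1213    0.1522
  Δ       -0.007843 -0.007843 -0.002614  0.005229
  eq         0.1727     2.461    0.1187    0.1574
  solve Keq expr → x = 0.002614; check Q = 2.719

[X]_eq = 0.1727 M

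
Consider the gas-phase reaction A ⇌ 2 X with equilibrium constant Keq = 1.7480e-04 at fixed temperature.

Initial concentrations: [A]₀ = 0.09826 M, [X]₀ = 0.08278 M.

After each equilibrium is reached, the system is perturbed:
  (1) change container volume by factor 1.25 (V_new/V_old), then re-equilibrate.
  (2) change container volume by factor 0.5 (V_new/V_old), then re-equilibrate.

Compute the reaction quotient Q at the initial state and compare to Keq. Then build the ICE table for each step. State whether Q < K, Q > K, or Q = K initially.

Q₀ = 0.06974 vs Keq = 1.7480e-04 ⇒ Q>K, reverse
Step 1:
                   A          X
  I          0.09826    0.08278
  C          0.03894   -0.07788
  E           0.1372   0.004897
  solve Keq expr → x = -0.03894; check Q = 1.7480e-04
Then change container volume by factor 1.25 (V_new/V_old).
Step 2:
                   A          X
  I           0.1098   0.003918
  C       -2.2893e-04 4.5786e-04
  E           0.1095   0.004376
  solve Keq expr → x = 2.2893e-04; check Q = 1.7480e-04
Then change container volume by factor 0.5 (V_new/V_old).
Step 3:
                   A          X
  I           0.2191   0.008751
  C         0.001273  -0.002545
  E           0.2203   0.006206
  solve Keq expr → x = -0.001273; check Q = 1.7480e-04

Q₀ = 0.06974; Q > K (proceeds reverse)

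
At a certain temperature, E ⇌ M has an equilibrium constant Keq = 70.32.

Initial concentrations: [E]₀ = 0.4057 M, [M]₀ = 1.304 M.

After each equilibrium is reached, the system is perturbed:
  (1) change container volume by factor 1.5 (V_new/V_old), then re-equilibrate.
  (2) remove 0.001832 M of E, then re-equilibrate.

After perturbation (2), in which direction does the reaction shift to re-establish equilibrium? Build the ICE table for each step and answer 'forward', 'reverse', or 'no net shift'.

Q₀ = 3.214 vs Keq = 70.32 ⇒ Q<K, forward
Step 1:
                    E           M
  init         0.4057       1.304
  Δ           -0.3817      0.3817
  eq          0.02397       1.686
  solve Keq expr → x = 0.3817; check Q = 70.32
Then change container volume by factor 1.5 (V_new/V_old).
Step 2:
                    E           M
  init        0.01598       1.124
  Δ                 0           0
  eq          0.01598       1.124
  solve Keq expr → x = 0; check Q = 70.32
Then remove 0.001832 M of E.
Step 3:
                    E           M
  init        0.01415       1.124
  Δ          0.001806   -0.001806
  eq          0.01596       1.122
  solve Keq expr → x = -0.001806; check Q = 70.32

Direction: reverse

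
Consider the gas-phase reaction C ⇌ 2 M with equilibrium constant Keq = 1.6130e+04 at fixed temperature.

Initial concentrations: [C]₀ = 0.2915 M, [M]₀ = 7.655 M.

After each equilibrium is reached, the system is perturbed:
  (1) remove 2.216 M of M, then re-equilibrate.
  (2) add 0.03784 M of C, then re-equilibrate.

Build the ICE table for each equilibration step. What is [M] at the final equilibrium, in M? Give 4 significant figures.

Q₀ = 201 vs Keq = 1.6130e+04 ⇒ Q<K, forward
Step 1:
                   C          M
  I           0.2915      7.655
  C          -0.2873     0.5746
  E         0.004199       8.23
  solve Keq expr → x = 0.2873; check Q = 1.6130e+04
Then remove 2.216 M of M.
Step 2:
                   C          M
  I         0.004199      6.014
  C        -0.001954   0.003908
  E         0.002245      6.018
  solve Keq expr → x = 0.001954; check Q = 1.6130e+04
Then add 0.03784 M of C.
Step 3:
                   C          M
  I          0.04008      6.018
  C         -0.03778    0.07557
  E         0.002302      6.093
  solve Keq expr → x = 0.03778; check Q = 1.6130e+04

[M]_eq = 6.093 M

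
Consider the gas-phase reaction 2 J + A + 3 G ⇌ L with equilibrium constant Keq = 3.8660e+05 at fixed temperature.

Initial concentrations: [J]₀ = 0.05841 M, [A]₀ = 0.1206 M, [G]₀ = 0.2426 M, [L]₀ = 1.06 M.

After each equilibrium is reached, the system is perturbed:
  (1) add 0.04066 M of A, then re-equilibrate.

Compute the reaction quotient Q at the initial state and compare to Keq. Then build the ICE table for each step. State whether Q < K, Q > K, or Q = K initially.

Q₀ = 1.8043e+05; Q < K (proceeds forward)

Q₀ = 1.8043e+05 vs Keq = 3.8660e+05 ⇒ Q<K, forward
Step 1:
                   J          A          G          L
  init       0.05841     0.1206     0.2426       1.06
  Δ         -0.01221  -0.006104   -0.01831   0.006104
  eq          0.0462     0.1145     0.2243      1.066
  solve Keq expr → x = 0.006104; check Q = 3.8660e+05
Then add 0.04066 M of A.
Step 2:
                   J          A          G          L
  init        0.0462     0.1552     0.2243      1.066
  Δ        -0.004369  -0.002185  -0.006554   0.002185
  eq         0.04183      0.153     0.2177      1.068
  solve Keq expr → x = 0.002185; check Q = 3.8660e+05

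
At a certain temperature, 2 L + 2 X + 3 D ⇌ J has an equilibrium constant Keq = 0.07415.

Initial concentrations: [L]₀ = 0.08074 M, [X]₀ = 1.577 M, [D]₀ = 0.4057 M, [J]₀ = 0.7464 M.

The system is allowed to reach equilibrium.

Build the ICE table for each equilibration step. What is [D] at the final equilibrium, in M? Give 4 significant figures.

[D]_eq = 1.343 M

Q₀ = 689.5 vs Keq = 0.07415 ⇒ Q>K, reverse
Step 1:
                  L         X         D         J
  init      0.08074     1.577    0.4057    0.7464
  Δ           0.625     0.625    0.9375   -0.3125
  eq         0.7057     2.202     1.343    0.4339
  solve Keq expr → x = -0.3125; check Q = 0.07415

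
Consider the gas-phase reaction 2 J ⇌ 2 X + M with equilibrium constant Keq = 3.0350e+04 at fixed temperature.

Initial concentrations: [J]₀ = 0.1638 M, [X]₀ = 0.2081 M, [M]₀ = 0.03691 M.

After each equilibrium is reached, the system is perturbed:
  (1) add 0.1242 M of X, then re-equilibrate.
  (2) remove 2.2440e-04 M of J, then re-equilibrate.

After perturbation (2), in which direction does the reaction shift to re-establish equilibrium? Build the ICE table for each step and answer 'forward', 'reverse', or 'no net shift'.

Direction: reverse

Q₀ = 0.05957 vs Keq = 3.0350e+04 ⇒ Q<K, forward
Step 1:
                   J          X          M
  init        0.1638     0.2081    0.03691
  Δ          -0.1631     0.1631    0.08153
  eq      7.3324e-04     0.3712     0.1184
  solve Keq expr → x = 0.08153; check Q = 3.0350e+04
Then add 0.1242 M of X.
Step 2:
                   J          X          M
  init    7.3324e-04     0.4954     0.1184
  Δ       2.4437e-04 -2.4437e-04 -1.2218e-04
  eq      9.7761e-04     0.4951     0.1183
  solve Keq expr → x = -1.2218e-04; check Q = 3.0350e+04
Then remove 2.2440e-04 M of J.
Step 3:
                   J          X          M
  init    7.5321e-04     0.4951     0.1183
  Δ       2.2350e-04 -2.2350e-04 -1.1175e-04
  eq      9.7670e-04     0.4949     0.1182
  solve Keq expr → x = -1.1175e-04; check Q = 3.0350e+04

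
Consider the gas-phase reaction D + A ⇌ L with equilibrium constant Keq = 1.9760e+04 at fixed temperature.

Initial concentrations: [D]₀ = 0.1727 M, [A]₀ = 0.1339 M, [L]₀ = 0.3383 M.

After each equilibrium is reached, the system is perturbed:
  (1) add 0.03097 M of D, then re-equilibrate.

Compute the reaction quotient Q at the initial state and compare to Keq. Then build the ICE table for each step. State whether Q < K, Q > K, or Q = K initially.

Q₀ = 14.63 vs Keq = 1.9760e+04 ⇒ Q<K, forward
Step 1:
                    D           A           L
  init         0.1727      0.1339      0.3383
  Δ           -0.1333     -0.1333      0.1333
  eq          0.03941  6.0565e-04      0.4716
  solve Keq expr → x = 0.1333; check Q = 1.9760e+04
Then add 0.03097 M of D.
Step 2:
                    D           A           L
  init        0.07038  6.0565e-04      0.4716
  Δ       -2.6505e-04 -2.6505e-04  2.6505e-04
  eq          0.07011  3.4060e-04      0.4719
  solve Keq expr → x = 2.6505e-04; check Q = 1.9760e+04

Q₀ = 14.63; Q < K (proceeds forward)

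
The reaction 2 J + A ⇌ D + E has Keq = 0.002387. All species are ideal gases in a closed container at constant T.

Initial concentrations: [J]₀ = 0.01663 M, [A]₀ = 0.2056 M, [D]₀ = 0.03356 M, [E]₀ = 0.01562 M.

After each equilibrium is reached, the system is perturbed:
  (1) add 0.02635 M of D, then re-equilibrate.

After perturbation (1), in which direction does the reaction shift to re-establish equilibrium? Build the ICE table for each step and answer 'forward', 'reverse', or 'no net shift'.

Direction: reverse

Q₀ = 9.219 vs Keq = 0.002387 ⇒ Q>K, reverse
Step 1:
                    J           A           D           E
  init        0.01663      0.2056     0.03356     0.01562
  Δ           0.03111     0.01555    -0.01555    -0.01555
  eq          0.04774      0.2212     0.01801  6.6805e-05
  solve Keq expr → x = -0.01555; check Q = 0.002387
Then add 0.02635 M of D.
Step 2:
                    J           A           D           E
  init        0.04774      0.2212     0.04436  6.6805e-05
  Δ        7.9132e-05  3.9566e-05 -3.9566e-05 -3.9566e-05
  eq          0.04782      0.2212     0.04432  2.7239e-05
  solve Keq expr → x = -3.9566e-05; check Q = 0.002387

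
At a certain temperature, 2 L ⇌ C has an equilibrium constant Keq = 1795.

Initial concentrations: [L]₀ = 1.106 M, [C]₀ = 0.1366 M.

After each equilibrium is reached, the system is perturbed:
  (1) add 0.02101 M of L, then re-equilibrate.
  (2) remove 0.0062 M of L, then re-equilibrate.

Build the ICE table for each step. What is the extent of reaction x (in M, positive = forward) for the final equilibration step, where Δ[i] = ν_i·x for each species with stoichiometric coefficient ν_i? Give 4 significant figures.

x = -0.003078 M

Q₀ = 0.1117 vs Keq = 1795 ⇒ Q<K, forward
Step 1:
                   L          C
  I            1.106     0.1366
  C           -1.087     0.5433
  E          0.01946     0.6799
  solve Keq expr → x = 0.5433; check Q = 1795
Then add 0.02101 M of L.
Step 2:
                   L          C
  I          0.04047     0.6799
  C         -0.02086    0.01043
  E          0.01961     0.6903
  solve Keq expr → x = 0.01043; check Q = 1795
Then remove 0.0062 M of L.
Step 3:
                   L          C
  I          0.01341     0.6903
  C         0.006156  -0.003078
  E          0.01957     0.6872
  solve Keq expr → x = -0.003078; check Q = 1795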